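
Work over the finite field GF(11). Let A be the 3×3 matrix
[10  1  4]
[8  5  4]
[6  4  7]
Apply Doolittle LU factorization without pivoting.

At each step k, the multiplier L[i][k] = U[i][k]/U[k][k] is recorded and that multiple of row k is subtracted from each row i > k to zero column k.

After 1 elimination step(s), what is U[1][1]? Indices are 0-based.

U[1][1] = 2

[col 0] pivot 10
  R1 -= 3*R0 → (0, 2, 3)  (L[1][0] := 3)
  R2 -= 5*R0 → (0, 10, 9)  (L[2][0] := 5)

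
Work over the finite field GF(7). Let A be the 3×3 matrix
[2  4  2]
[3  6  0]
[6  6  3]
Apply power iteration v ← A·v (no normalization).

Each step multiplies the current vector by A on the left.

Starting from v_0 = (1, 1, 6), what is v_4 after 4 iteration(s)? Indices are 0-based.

v_0 = (1, 1, 6).
v_1 = A·v_0 = (4, 2, 2).
v_2 = A·v_1 = (6, 3, 0).
v_3 = A·v_2 = (3, 1, 5).
v_4 = A·v_3 = (6, 1, 4).

v_4 = (6, 1, 4)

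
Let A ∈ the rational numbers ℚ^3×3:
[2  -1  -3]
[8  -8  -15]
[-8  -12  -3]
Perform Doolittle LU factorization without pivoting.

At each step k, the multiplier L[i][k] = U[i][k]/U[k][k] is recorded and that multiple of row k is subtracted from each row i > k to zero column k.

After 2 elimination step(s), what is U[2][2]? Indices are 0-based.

U[2][2] = -3

[col 0] pivot 2
  R1 -= 4*R0 → (0, -4, -3)  (L[1][0] := 4)
  R2 -= -4*R0 → (0, -16, -15)  (L[2][0] := -4)
[col 1] pivot -4
  R2 -= 4*R1 → (0, 0, -3)  (L[2][1] := 4)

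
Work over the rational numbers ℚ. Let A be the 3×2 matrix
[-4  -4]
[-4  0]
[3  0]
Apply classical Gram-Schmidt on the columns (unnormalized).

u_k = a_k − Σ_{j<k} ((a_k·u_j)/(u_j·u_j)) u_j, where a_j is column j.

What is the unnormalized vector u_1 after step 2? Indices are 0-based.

Step 1: u_0 = a_0 = (-4, -4, 3).
Step 2: u_1 = a_1 − (16/41)·u_0 = (-100/41, 64/41, -48/41).

u_1 = (-100/41, 64/41, -48/41)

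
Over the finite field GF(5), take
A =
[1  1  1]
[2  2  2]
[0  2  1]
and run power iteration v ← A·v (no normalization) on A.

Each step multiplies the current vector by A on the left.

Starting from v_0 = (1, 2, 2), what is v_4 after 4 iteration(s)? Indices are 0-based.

v_0 = (1, 2, 2).
v_1 = A·v_0 = (0, 0, 1).
v_2 = A·v_1 = (1, 2, 1).
v_3 = A·v_2 = (4, 3, 0).
v_4 = A·v_3 = (2, 4, 1).

v_4 = (2, 4, 1)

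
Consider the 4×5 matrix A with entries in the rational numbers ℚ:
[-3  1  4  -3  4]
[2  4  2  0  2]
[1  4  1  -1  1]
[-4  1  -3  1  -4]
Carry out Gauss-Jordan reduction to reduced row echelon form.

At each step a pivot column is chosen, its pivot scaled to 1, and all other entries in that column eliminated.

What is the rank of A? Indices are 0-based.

rank = 4

[1] R0 /= -3  ⇒  (1, -1/3, -4/3, 1, -4/3)
     R1 -= 2·R0  ⇒  (0, 14/3, 14/3, -2, 14/3)
     R2 -= 1·R0  ⇒  (0, 13/3, 7/3, -2, 7/3)
     R3 -= -4·R0  ⇒  (0, -1/3, -25/3, 5, -28/3)
[2] R1 /= 14/3  ⇒  (0, 1, 1, -3/7, 1)
     R0 -= -1/3·R1  ⇒  (1, 0, -1, 6/7, -1)
     R2 -= 13/3·R1  ⇒  (0, 0, -2, -1/7, -2)
     R3 -= -1/3·R1  ⇒  (0, 0, -8, 34/7, -9)
[3] R2 /= -2  ⇒  (0, 0, 1, 1/14, 1)
     R0 -= -1·R2  ⇒  (1, 0, 0, 13/14, 0)
     R1 -= 1·R2  ⇒  (0, 1, 0, -1/2, 0)
     R3 -= -8·R2  ⇒  (0, 0, 0, 38/7, -1)
[4] R3 /= 38/7  ⇒  (0, 0, 0, 1, -7/38)
     R0 -= 13/14·R3  ⇒  (1, 0, 0, 0, 13/76)
     R1 -= -1/2·R3  ⇒  (0, 1, 0, 0, -7/76)
     R2 -= 1/14·R3  ⇒  (0, 0, 1, 0, 77/76)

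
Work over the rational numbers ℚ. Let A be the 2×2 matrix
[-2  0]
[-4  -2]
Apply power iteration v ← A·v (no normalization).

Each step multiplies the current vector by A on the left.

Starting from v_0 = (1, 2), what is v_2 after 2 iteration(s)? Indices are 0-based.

v_2 = (4, 24)

v_0 = (1, 2).
v_1 = A·v_0 = (-2, -8).
v_2 = A·v_1 = (4, 24).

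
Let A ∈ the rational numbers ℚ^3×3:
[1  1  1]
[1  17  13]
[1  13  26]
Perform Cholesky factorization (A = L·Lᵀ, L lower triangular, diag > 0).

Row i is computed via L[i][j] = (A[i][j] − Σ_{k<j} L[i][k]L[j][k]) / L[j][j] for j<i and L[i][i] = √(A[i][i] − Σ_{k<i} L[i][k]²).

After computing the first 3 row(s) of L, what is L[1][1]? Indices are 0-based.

L[1][1] = 4

Step 1: L[0][0] = √(1) = 1.
  L[1][0] = (1) / L[0][0] = 1.
Step 2: L[1][1] = √(16) = 4.
  L[2][0] = (1) / L[0][0] = 1.
  L[2][1] = (12) / L[1][1] = 3.
Step 3: L[2][2] = √(16) = 4.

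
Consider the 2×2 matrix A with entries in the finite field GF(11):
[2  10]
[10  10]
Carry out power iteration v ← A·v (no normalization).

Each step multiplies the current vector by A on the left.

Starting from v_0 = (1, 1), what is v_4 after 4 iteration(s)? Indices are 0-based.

v_0 = (1, 1).
v_1 = A·v_0 = (1, 9).
v_2 = A·v_1 = (4, 1).
v_3 = A·v_2 = (7, 6).
v_4 = A·v_3 = (8, 9).

v_4 = (8, 9)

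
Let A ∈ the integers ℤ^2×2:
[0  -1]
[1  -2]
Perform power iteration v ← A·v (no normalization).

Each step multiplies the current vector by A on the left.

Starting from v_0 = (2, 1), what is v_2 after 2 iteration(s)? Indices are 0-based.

v_2 = (0, -1)

v_0 = (2, 1).
v_1 = A·v_0 = (-1, 0).
v_2 = A·v_1 = (0, -1).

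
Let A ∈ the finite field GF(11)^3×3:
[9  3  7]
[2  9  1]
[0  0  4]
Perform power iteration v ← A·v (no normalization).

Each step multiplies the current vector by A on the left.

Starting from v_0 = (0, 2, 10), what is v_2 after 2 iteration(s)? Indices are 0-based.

v_2 = (3, 4, 6)

v_0 = (0, 2, 10).
v_1 = A·v_0 = (10, 6, 7).
v_2 = A·v_1 = (3, 4, 6).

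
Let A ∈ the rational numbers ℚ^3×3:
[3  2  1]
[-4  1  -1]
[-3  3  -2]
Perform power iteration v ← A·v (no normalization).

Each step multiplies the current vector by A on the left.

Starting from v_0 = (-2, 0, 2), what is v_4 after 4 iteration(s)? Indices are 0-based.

v_0 = (-2, 0, 2).
v_1 = A·v_0 = (-4, 6, 2).
v_2 = A·v_1 = (2, 20, 26).
v_3 = A·v_2 = (72, -14, 2).
v_4 = A·v_3 = (190, -304, -262).

v_4 = (190, -304, -262)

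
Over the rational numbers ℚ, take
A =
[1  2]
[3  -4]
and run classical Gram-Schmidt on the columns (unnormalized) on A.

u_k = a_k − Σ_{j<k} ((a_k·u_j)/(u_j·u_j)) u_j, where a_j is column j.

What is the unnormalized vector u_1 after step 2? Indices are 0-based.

Step 1: u_0 = a_0 = (1, 3).
Step 2: u_1 = a_1 − (-1)·u_0 = (3, -1).

u_1 = (3, -1)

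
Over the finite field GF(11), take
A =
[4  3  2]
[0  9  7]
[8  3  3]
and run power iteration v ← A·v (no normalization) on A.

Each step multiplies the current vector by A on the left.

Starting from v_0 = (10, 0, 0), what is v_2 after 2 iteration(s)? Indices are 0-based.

v_2 = (1, 10, 10)

v_0 = (10, 0, 0).
v_1 = A·v_0 = (7, 0, 3).
v_2 = A·v_1 = (1, 10, 10).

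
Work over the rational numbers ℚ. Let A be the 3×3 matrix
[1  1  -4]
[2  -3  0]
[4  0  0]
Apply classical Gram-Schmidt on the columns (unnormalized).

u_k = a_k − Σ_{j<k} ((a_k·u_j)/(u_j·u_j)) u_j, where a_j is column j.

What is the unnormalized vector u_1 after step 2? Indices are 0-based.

u_1 = (26/21, -53/21, 20/21)

Step 1: u_0 = a_0 = (1, 2, 4).
Step 2: u_1 = a_1 − (-5/21)·u_0 = (26/21, -53/21, 20/21).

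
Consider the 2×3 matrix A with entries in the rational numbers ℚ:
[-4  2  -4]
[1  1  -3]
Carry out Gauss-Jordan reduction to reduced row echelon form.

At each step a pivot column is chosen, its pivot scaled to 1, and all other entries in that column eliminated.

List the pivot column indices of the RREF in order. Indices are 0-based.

pivot columns: 0, 1

step 1: normalize row 0 (÷-4) = (1, -1/2, 1)
  row 1: subtract 1×row0 = (0, 3/2, -4)
step 2: normalize row 1 (÷3/2) = (0, 1, -8/3)
  row 0: subtract -1/2×row1 = (1, 0, -1/3)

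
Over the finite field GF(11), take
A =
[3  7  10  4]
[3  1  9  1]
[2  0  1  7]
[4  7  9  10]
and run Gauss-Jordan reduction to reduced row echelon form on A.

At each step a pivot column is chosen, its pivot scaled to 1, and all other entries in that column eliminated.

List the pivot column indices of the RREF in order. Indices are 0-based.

pivot columns: 0, 1, 2, 3

pivot(0,0)=3: scale R0 → (1, 6, 7, 5)
  clear (1,0): R1 −= (3)R0 → (0, 5, 10, 8)
  clear (2,0): R2 −= (2)R0 → (0, 10, 9, 8)
  clear (3,0): R3 −= (4)R0 → (0, 5, 3, 1)
pivot(1,1)=5: scale R1 → (0, 1, 2, 6)
  clear (0,1): R0 −= (6)R1 → (1, 0, 6, 2)
  clear (2,1): R2 −= (10)R1 → (0, 0, 0, 3)
  clear (3,1): R3 −= (5)R1 → (0, 0, 4, 4)
pivot(2,2): swap R2↔R3
pivot(2,2)=4: scale R2 → (0, 0, 1, 1)
  clear (0,2): R0 −= (6)R2 → (1, 0, 0, 7)
  clear (1,2): R1 −= (2)R2 → (0, 1, 0, 4)
pivot(3,3)=3: scale R3 → (0, 0, 0, 1)
  clear (0,3): R0 −= (7)R3 → (1, 0, 0, 0)
  clear (1,3): R1 −= (4)R3 → (0, 1, 0, 0)
  clear (2,3): R2 −= (1)R3 → (0, 0, 1, 0)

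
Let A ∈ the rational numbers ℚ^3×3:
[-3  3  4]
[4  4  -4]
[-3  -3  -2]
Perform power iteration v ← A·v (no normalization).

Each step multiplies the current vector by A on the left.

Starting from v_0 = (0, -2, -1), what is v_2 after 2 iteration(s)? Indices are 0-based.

v_0 = (0, -2, -1).
v_1 = A·v_0 = (-10, -4, 8).
v_2 = A·v_1 = (50, -88, 26).

v_2 = (50, -88, 26)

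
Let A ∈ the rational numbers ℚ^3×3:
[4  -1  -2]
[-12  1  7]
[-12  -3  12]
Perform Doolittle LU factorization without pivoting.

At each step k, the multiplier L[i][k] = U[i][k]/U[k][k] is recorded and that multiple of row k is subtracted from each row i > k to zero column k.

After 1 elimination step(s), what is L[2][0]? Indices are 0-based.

L[2][0] = -3

Step 1: pivot at (0,0) is 4.
  row1 ← row1 − (-3)·row0  ⇒  L[1][0]=-3, U row1=(0, -2, 1)
  row2 ← row2 − (-3)·row0  ⇒  L[2][0]=-3, U row2=(0, -6, 6)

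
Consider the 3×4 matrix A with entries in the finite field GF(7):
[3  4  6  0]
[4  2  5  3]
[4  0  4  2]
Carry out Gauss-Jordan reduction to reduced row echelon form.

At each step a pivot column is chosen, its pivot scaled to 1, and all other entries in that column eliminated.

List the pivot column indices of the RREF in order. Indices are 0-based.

pivot(0,0)=3: scale R0 → (1, 6, 2, 0)
  clear (1,0): R1 −= (4)R0 → (0, 6, 4, 3)
  clear (2,0): R2 −= (4)R0 → (0, 4, 3, 2)
pivot(1,1)=6: scale R1 → (0, 1, 3, 4)
  clear (0,1): R0 −= (6)R1 → (1, 0, 5, 4)
  clear (2,1): R2 −= (4)R1 → (0, 0, 5, 0)
pivot(2,2)=5: scale R2 → (0, 0, 1, 0)
  clear (0,2): R0 −= (5)R2 → (1, 0, 0, 4)
  clear (1,2): R1 −= (3)R2 → (0, 1, 0, 4)

pivot columns: 0, 1, 2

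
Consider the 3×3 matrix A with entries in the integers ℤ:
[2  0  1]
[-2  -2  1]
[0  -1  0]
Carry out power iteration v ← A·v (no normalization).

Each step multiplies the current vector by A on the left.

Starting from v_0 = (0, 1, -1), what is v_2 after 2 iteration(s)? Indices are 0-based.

v_0 = (0, 1, -1).
v_1 = A·v_0 = (-1, -3, -1).
v_2 = A·v_1 = (-3, 7, 3).

v_2 = (-3, 7, 3)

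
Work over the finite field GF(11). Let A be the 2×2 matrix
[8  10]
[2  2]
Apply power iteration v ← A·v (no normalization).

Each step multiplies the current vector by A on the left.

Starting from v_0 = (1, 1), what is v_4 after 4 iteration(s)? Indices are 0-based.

v_0 = (1, 1).
v_1 = A·v_0 = (7, 4).
v_2 = A·v_1 = (8, 0).
v_3 = A·v_2 = (9, 5).
v_4 = A·v_3 = (1, 6).

v_4 = (1, 6)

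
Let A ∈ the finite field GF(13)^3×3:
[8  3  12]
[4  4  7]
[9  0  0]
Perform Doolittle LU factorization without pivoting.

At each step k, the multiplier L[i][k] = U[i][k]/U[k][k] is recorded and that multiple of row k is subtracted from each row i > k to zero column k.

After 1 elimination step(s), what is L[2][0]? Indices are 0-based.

L[2][0] = 6

Step 1: pivot at (0,0) is 8.
  row1 ← row1 − (7)·row0  ⇒  L[1][0]=7, U row1=(0, 9, 1)
  row2 ← row2 − (6)·row0  ⇒  L[2][0]=6, U row2=(0, 8, 6)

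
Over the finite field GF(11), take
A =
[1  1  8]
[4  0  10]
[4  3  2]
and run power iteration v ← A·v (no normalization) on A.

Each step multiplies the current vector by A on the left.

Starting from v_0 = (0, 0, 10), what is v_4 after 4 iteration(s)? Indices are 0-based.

v_4 = (5, 3, 6)

v_0 = (0, 0, 10).
v_1 = A·v_0 = (3, 1, 9).
v_2 = A·v_1 = (10, 3, 0).
v_3 = A·v_2 = (2, 7, 5).
v_4 = A·v_3 = (5, 3, 6).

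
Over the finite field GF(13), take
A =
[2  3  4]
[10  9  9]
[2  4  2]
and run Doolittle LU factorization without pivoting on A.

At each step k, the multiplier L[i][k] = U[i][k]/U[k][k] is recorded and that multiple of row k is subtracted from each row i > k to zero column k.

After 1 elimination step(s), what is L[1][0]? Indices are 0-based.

L[1][0] = 5

Step 1: pivot at (0,0) is 2.
  row1 ← row1 − (5)·row0  ⇒  L[1][0]=5, U row1=(0, 7, 2)
  row2 ← row2 − (1)·row0  ⇒  L[2][0]=1, U row2=(0, 1, 11)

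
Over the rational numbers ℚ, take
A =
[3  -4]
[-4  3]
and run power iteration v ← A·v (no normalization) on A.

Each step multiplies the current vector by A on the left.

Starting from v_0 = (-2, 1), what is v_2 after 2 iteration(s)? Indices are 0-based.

v_0 = (-2, 1).
v_1 = A·v_0 = (-10, 11).
v_2 = A·v_1 = (-74, 73).

v_2 = (-74, 73)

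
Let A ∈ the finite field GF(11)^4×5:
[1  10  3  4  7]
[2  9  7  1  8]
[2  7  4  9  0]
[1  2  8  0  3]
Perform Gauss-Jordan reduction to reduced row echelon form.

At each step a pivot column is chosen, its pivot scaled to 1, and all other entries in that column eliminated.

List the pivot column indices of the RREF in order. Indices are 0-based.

pivot columns: 0, 1, 2, 3

[1] R0 /= 1  ⇒  (1, 10, 3, 4, 7)
     R1 -= 2·R0  ⇒  (0, 0, 1, 4, 5)
     R2 -= 2·R0  ⇒  (0, 9, 9, 1, 8)
     R3 -= 1·R0  ⇒  (0, 3, 5, 7, 7)
[2] R1 <-> R2
[2] R1 /= 9  ⇒  (0, 1, 1, 5, 7)
     R0 -= 10·R1  ⇒  (1, 0, 4, 9, 3)
     R3 -= 3·R1  ⇒  (0, 0, 2, 3, 8)
[3] R2 /= 1  ⇒  (0, 0, 1, 4, 5)
     R0 -= 4·R2  ⇒  (1, 0, 0, 4, 5)
     R1 -= 1·R2  ⇒  (0, 1, 0, 1, 2)
     R3 -= 2·R2  ⇒  (0, 0, 0, 6, 9)
[4] R3 /= 6  ⇒  (0, 0, 0, 1, 7)
     R0 -= 4·R3  ⇒  (1, 0, 0, 0, 10)
     R1 -= 1·R3  ⇒  (0, 1, 0, 0, 6)
     R2 -= 4·R3  ⇒  (0, 0, 1, 0, 10)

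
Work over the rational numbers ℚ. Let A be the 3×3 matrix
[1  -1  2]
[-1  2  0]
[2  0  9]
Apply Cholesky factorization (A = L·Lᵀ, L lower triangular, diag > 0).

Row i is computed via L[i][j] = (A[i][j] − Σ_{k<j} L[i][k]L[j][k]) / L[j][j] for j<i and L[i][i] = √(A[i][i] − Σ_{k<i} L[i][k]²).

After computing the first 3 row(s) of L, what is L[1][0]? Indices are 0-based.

L[1][0] = -1

Step 1: L[0][0] = √(1) = 1.
  L[1][0] = (-1) / L[0][0] = -1.
Step 2: L[1][1] = √(1) = 1.
  L[2][0] = (2) / L[0][0] = 2.
  L[2][1] = (2) / L[1][1] = 2.
Step 3: L[2][2] = √(1) = 1.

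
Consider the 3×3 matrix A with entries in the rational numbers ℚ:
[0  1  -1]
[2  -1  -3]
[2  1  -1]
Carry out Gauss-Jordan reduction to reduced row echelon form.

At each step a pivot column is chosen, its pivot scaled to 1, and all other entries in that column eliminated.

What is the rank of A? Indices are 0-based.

rank = 3

[1] R0 <-> R1
[1] R0 /= 2  ⇒  (1, -1/2, -3/2)
     R2 -= 2·R0  ⇒  (0, 2, 2)
[2] R1 /= 1  ⇒  (0, 1, -1)
     R0 -= -1/2·R1  ⇒  (1, 0, -2)
     R2 -= 2·R1  ⇒  (0, 0, 4)
[3] R2 /= 4  ⇒  (0, 0, 1)
     R0 -= -2·R2  ⇒  (1, 0, 0)
     R1 -= -1·R2  ⇒  (0, 1, 0)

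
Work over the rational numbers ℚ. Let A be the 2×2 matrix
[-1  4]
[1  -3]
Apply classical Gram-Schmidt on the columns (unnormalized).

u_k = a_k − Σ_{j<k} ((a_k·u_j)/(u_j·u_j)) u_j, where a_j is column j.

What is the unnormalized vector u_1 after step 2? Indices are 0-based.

Step 1: u_0 = a_0 = (-1, 1).
Step 2: u_1 = a_1 − (-7/2)·u_0 = (1/2, 1/2).

u_1 = (1/2, 1/2)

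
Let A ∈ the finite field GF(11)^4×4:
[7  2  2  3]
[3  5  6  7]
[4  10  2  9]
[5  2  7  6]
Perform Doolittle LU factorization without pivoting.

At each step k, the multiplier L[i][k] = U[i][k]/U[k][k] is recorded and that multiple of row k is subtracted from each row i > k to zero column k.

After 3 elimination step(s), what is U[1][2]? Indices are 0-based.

U[1][2] = 2

k=0: U[0][0]=7
  eliminate (1,0): mult=2, new row 1: (0, 1, 2, 1); set L[1][0]=2
  eliminate (2,0): mult=10, new row 2: (0, 1, 4, 1); set L[2][0]=10
  eliminate (3,0): mult=7, new row 3: (0, 10, 4, 7); set L[3][0]=7
k=1: U[1][1]=1
  eliminate (2,1): mult=1, new row 2: (0, 0, 2, 0); set L[2][1]=1
  eliminate (3,1): mult=10, new row 3: (0, 0, 6, 8); set L[3][1]=10
k=2: U[2][2]=2
  eliminate (3,2): mult=3, new row 3: (0, 0, 0, 8); set L[3][2]=3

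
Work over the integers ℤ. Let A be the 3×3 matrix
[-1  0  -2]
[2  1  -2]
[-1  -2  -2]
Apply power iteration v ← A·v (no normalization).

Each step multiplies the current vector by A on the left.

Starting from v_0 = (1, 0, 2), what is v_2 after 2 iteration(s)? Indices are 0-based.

v_2 = (15, -2, 19)

v_0 = (1, 0, 2).
v_1 = A·v_0 = (-5, -2, -5).
v_2 = A·v_1 = (15, -2, 19).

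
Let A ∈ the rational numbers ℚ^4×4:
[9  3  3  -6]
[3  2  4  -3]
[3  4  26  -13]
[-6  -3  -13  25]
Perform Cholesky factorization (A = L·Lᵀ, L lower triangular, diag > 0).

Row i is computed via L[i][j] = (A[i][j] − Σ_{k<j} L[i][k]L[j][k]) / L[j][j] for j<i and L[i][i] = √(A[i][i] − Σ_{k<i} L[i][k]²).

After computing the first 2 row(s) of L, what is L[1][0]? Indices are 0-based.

Step 1: L[0][0] = √(9) = 3.
  L[1][0] = (3) / L[0][0] = 1.
Step 2: L[1][1] = √(1) = 1.

L[1][0] = 1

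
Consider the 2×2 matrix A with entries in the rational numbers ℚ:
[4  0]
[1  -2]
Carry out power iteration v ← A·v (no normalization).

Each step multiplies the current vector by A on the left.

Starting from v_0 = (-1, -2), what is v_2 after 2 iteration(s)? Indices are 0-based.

v_2 = (-16, -10)

v_0 = (-1, -2).
v_1 = A·v_0 = (-4, 3).
v_2 = A·v_1 = (-16, -10).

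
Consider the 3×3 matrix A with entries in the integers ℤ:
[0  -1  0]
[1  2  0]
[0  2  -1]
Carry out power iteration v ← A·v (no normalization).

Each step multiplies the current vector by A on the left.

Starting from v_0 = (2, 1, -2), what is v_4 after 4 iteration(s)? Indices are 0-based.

v_0 = (2, 1, -2).
v_1 = A·v_0 = (-1, 4, 4).
v_2 = A·v_1 = (-4, 7, 4).
v_3 = A·v_2 = (-7, 10, 10).
v_4 = A·v_3 = (-10, 13, 10).

v_4 = (-10, 13, 10)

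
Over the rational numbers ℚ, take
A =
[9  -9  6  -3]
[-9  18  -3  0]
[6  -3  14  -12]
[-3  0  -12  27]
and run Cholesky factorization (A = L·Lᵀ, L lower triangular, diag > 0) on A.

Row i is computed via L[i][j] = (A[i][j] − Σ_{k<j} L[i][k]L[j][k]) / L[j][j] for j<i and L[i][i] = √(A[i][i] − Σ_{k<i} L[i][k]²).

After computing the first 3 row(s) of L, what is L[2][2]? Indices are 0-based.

L[2][2] = 3

Step 1: L[0][0] = √(9) = 3.
  L[1][0] = (-9) / L[0][0] = -3.
Step 2: L[1][1] = √(9) = 3.
  L[2][0] = (6) / L[0][0] = 2.
  L[2][1] = (3) / L[1][1] = 1.
Step 3: L[2][2] = √(9) = 3.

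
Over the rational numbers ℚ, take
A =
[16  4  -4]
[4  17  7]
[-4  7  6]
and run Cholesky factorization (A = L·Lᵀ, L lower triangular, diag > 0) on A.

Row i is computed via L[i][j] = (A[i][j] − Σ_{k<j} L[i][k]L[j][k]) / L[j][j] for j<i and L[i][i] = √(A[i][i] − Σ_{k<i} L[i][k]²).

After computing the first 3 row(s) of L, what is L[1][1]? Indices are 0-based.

L[1][1] = 4

Step 1: L[0][0] = √(16) = 4.
  L[1][0] = (4) / L[0][0] = 1.
Step 2: L[1][1] = √(16) = 4.
  L[2][0] = (-4) / L[0][0] = -1.
  L[2][1] = (8) / L[1][1] = 2.
Step 3: L[2][2] = √(1) = 1.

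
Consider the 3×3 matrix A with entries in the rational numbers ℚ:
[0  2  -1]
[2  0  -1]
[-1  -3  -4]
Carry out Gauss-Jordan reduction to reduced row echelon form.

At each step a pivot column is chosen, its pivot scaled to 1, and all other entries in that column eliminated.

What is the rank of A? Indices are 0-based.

rank = 3

step 1: exchange rows 0,1
step 1: normalize row 0 (÷2) = (1, 0, -1/2)
  row 2: subtract -1×row0 = (0, -3, -9/2)
step 2: normalize row 1 (÷2) = (0, 1, -1/2)
  row 2: subtract -3×row1 = (0, 0, -6)
step 3: normalize row 2 (÷-6) = (0, 0, 1)
  row 0: subtract -1/2×row2 = (1, 0, 0)
  row 1: subtract -1/2×row2 = (0, 1, 0)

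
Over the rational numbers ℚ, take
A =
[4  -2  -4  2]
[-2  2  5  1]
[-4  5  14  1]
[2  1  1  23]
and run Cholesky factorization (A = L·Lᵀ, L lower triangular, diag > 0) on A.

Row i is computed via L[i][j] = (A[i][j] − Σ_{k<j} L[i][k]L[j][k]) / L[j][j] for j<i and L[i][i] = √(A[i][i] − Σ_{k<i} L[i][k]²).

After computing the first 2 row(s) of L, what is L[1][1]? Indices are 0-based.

Step 1: L[0][0] = √(4) = 2.
  L[1][0] = (-2) / L[0][0] = -1.
Step 2: L[1][1] = √(1) = 1.

L[1][1] = 1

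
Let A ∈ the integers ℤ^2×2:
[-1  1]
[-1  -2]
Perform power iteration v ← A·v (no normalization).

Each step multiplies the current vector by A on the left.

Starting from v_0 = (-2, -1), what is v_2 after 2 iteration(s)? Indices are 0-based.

v_0 = (-2, -1).
v_1 = A·v_0 = (1, 4).
v_2 = A·v_1 = (3, -9).

v_2 = (3, -9)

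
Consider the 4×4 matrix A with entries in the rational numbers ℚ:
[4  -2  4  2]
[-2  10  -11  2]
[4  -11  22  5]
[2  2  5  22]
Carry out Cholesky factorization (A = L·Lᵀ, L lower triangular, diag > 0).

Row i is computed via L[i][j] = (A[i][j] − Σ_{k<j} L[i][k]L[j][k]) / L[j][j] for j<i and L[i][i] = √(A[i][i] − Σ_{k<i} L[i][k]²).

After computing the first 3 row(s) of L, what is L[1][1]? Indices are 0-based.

Step 1: L[0][0] = √(4) = 2.
  L[1][0] = (-2) / L[0][0] = -1.
Step 2: L[1][1] = √(9) = 3.
  L[2][0] = (4) / L[0][0] = 2.
  L[2][1] = (-9) / L[1][1] = -3.
Step 3: L[2][2] = √(9) = 3.

L[1][1] = 3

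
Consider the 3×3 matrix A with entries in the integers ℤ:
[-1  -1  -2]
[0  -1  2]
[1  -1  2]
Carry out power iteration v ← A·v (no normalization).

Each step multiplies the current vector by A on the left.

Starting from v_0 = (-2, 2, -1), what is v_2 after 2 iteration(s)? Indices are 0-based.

v_0 = (-2, 2, -1).
v_1 = A·v_0 = (2, -4, -6).
v_2 = A·v_1 = (14, -8, -6).

v_2 = (14, -8, -6)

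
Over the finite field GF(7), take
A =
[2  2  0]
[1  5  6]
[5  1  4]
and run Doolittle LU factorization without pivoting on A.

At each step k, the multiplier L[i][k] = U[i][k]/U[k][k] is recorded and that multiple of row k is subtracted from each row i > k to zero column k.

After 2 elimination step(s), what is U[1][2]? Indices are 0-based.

k=0: U[0][0]=2
  eliminate (1,0): mult=4, new row 1: (0, 4, 6); set L[1][0]=4
  eliminate (2,0): mult=6, new row 2: (0, 3, 4); set L[2][0]=6
k=1: U[1][1]=4
  eliminate (2,1): mult=6, new row 2: (0, 0, 3); set L[2][1]=6

U[1][2] = 6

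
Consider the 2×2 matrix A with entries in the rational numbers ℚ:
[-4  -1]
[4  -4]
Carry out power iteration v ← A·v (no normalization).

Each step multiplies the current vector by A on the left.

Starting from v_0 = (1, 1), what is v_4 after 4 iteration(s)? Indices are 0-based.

v_4 = (80, -880)

v_0 = (1, 1).
v_1 = A·v_0 = (-5, 0).
v_2 = A·v_1 = (20, -20).
v_3 = A·v_2 = (-60, 160).
v_4 = A·v_3 = (80, -880).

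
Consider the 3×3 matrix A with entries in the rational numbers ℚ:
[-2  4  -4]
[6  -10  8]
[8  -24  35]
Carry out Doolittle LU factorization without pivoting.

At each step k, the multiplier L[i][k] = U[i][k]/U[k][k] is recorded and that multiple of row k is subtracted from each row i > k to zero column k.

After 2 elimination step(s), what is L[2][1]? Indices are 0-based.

L[2][1] = -4

k=0: U[0][0]=-2
  eliminate (1,0): mult=-3, new row 1: (0, 2, -4); set L[1][0]=-3
  eliminate (2,0): mult=-4, new row 2: (0, -8, 19); set L[2][0]=-4
k=1: U[1][1]=2
  eliminate (2,1): mult=-4, new row 2: (0, 0, 3); set L[2][1]=-4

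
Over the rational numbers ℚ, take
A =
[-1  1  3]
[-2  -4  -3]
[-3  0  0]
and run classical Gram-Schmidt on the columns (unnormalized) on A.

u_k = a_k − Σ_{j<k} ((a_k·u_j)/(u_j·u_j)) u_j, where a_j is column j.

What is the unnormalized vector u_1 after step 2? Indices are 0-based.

Step 1: u_0 = a_0 = (-1, -2, -3).
Step 2: u_1 = a_1 − (1/2)·u_0 = (3/2, -3, 3/2).

u_1 = (3/2, -3, 3/2)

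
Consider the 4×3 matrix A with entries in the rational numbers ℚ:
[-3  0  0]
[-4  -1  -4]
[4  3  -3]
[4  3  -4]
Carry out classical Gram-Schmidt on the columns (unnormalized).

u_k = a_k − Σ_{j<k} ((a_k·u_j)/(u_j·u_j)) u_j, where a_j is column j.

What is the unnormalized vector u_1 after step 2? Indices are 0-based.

Step 1: u_0 = a_0 = (-3, -4, 4, 4).
Step 2: u_1 = a_1 − (28/57)·u_0 = (28/19, 55/57, 59/57, 59/57).

u_1 = (28/19, 55/57, 59/57, 59/57)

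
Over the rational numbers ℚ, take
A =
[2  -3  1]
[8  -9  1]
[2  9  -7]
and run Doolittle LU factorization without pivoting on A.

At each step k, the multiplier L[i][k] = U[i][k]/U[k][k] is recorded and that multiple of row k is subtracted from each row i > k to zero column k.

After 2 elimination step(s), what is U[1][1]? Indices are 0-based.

U[1][1] = 3

k=0: U[0][0]=2
  eliminate (1,0): mult=4, new row 1: (0, 3, -3); set L[1][0]=4
  eliminate (2,0): mult=1, new row 2: (0, 12, -8); set L[2][0]=1
k=1: U[1][1]=3
  eliminate (2,1): mult=4, new row 2: (0, 0, 4); set L[2][1]=4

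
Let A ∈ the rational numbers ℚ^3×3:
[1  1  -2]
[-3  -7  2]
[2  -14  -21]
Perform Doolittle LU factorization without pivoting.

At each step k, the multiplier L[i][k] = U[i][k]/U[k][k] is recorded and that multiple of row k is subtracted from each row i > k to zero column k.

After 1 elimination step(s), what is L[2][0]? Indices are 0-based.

L[2][0] = 2

k=0: U[0][0]=1
  eliminate (1,0): mult=-3, new row 1: (0, -4, -4); set L[1][0]=-3
  eliminate (2,0): mult=2, new row 2: (0, -16, -17); set L[2][0]=2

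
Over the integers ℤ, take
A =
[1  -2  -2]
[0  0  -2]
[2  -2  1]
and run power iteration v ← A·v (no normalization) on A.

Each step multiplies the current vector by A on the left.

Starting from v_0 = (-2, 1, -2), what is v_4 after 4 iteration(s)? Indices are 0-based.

v_0 = (-2, 1, -2).
v_1 = A·v_0 = (0, 4, -8).
v_2 = A·v_1 = (8, 16, -16).
v_3 = A·v_2 = (8, 32, -32).
v_4 = A·v_3 = (8, 64, -80).

v_4 = (8, 64, -80)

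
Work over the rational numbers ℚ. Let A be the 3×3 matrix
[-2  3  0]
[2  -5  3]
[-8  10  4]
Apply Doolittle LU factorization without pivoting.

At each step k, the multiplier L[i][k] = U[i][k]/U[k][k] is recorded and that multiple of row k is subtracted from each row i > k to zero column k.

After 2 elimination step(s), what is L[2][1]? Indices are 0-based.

L[2][1] = 1

[col 0] pivot -2
  R1 -= -1*R0 → (0, -2, 3)  (L[1][0] := -1)
  R2 -= 4*R0 → (0, -2, 4)  (L[2][0] := 4)
[col 1] pivot -2
  R2 -= 1*R1 → (0, 0, 1)  (L[2][1] := 1)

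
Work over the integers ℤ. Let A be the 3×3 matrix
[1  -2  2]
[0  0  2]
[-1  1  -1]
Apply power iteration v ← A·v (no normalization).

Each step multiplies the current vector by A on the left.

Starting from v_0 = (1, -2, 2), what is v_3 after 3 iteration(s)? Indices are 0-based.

v_3 = (11, 0, -1)

v_0 = (1, -2, 2).
v_1 = A·v_0 = (9, 4, -5).
v_2 = A·v_1 = (-9, -10, 0).
v_3 = A·v_2 = (11, 0, -1).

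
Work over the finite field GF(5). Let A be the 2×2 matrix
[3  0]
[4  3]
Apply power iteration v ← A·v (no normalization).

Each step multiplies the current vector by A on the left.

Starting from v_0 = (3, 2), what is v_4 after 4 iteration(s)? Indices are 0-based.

v_0 = (3, 2).
v_1 = A·v_0 = (4, 3).
v_2 = A·v_1 = (2, 0).
v_3 = A·v_2 = (1, 3).
v_4 = A·v_3 = (3, 3).

v_4 = (3, 3)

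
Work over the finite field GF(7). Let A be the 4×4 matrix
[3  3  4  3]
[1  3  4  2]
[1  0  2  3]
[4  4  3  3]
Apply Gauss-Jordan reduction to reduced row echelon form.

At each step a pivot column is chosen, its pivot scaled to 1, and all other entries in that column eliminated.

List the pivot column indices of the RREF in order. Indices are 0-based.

[1] R0 /= 3  ⇒  (1, 1, 6, 1)
     R1 -= 1·R0  ⇒  (0, 2, 5, 1)
     R2 -= 1·R0  ⇒  (0, 6, 3, 2)
     R3 -= 4·R0  ⇒  (0, 0, 0, 6)
[2] R1 /= 2  ⇒  (0, 1, 6, 4)
     R0 -= 1·R1  ⇒  (1, 0, 0, 4)
     R2 -= 6·R1  ⇒  (0, 0, 2, 6)
[3] R2 /= 2  ⇒  (0, 0, 1, 3)
     R1 -= 6·R2  ⇒  (0, 1, 0, 0)
[4] R3 /= 6  ⇒  (0, 0, 0, 1)
     R0 -= 4·R3  ⇒  (1, 0, 0, 0)
     R2 -= 3·R3  ⇒  (0, 0, 1, 0)

pivot columns: 0, 1, 2, 3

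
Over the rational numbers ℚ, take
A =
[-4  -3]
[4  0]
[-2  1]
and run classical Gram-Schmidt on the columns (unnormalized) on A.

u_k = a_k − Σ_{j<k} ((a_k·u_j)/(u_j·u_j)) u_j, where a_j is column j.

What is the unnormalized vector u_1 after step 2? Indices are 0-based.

u_1 = (-17/9, -10/9, 14/9)

Step 1: u_0 = a_0 = (-4, 4, -2).
Step 2: u_1 = a_1 − (5/18)·u_0 = (-17/9, -10/9, 14/9).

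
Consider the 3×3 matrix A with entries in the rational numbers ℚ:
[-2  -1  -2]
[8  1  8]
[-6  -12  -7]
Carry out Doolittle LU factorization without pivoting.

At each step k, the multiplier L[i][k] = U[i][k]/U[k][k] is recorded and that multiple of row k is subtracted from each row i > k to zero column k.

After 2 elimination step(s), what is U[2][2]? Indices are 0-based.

[col 0] pivot -2
  R1 -= -4*R0 → (0, -3, 0)  (L[1][0] := -4)
  R2 -= 3*R0 → (0, -9, -1)  (L[2][0] := 3)
[col 1] pivot -3
  R2 -= 3*R1 → (0, 0, -1)  (L[2][1] := 3)

U[2][2] = -1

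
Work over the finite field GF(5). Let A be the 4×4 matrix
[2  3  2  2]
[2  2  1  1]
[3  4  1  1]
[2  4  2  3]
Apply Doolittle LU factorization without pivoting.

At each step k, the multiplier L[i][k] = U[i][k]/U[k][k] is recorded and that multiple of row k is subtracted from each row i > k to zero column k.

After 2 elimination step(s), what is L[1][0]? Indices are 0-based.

L[1][0] = 1

[col 0] pivot 2
  R1 -= 1*R0 → (0, 4, 4, 4)  (L[1][0] := 1)
  R2 -= 4*R0 → (0, 2, 3, 3)  (L[2][0] := 4)
  R3 -= 1*R0 → (0, 1, 0, 1)  (L[3][0] := 1)
[col 1] pivot 4
  R2 -= 3*R1 → (0, 0, 1, 1)  (L[2][1] := 3)
  R3 -= 4*R1 → (0, 0, 4, 0)  (L[3][1] := 4)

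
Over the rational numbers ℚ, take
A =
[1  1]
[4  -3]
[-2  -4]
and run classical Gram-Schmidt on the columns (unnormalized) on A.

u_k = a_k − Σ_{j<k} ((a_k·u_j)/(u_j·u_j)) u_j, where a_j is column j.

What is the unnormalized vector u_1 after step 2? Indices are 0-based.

Step 1: u_0 = a_0 = (1, 4, -2).
Step 2: u_1 = a_1 − (-1/7)·u_0 = (8/7, -17/7, -30/7).

u_1 = (8/7, -17/7, -30/7)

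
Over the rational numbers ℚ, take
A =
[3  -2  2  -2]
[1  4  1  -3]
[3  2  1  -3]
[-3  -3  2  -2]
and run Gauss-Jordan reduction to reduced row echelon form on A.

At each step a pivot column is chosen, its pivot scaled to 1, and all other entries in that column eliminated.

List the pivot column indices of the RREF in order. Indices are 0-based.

pivot(0,0)=3: scale R0 → (1, -2/3, 2/3, -2/3)
  clear (1,0): R1 −= (1)R0 → (0, 14/3, 1/3, -7/3)
  clear (2,0): R2 −= (3)R0 → (0, 4, -1, -1)
  clear (3,0): R3 −= (-3)R0 → (0, -5, 4, -4)
pivot(1,1)=14/3: scale R1 → (0, 1, 1/14, -1/2)
  clear (0,1): R0 −= (-2/3)R1 → (1, 0, 5/7, -1)
  clear (2,1): R2 −= (4)R1 → (0, 0, -9/7, 1)
  clear (3,1): R3 −= (-5)R1 → (0, 0, 61/14, -13/2)
pivot(2,2)=-9/7: scale R2 → (0, 0, 1, -7/9)
  clear (0,2): R0 −= (5/7)R2 → (1, 0, 0, -4/9)
  clear (1,2): R1 −= (1/14)R2 → (0, 1, 0, -4/9)
  clear (3,2): R3 −= (61/14)R2 → (0, 0, 0, -28/9)
pivot(3,3)=-28/9: scale R3 → (0, 0, 0, 1)
  clear (0,3): R0 −= (-4/9)R3 → (1, 0, 0, 0)
  clear (1,3): R1 −= (-4/9)R3 → (0, 1, 0, 0)
  clear (2,3): R2 −= (-7/9)R3 → (0, 0, 1, 0)

pivot columns: 0, 1, 2, 3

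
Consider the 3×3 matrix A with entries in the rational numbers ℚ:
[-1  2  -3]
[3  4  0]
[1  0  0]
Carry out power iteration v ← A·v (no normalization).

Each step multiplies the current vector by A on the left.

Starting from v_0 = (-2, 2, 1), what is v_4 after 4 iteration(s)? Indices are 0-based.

v_0 = (-2, 2, 1).
v_1 = A·v_0 = (3, 2, -2).
v_2 = A·v_1 = (7, 17, 3).
v_3 = A·v_2 = (18, 89, 7).
v_4 = A·v_3 = (139, 410, 18).

v_4 = (139, 410, 18)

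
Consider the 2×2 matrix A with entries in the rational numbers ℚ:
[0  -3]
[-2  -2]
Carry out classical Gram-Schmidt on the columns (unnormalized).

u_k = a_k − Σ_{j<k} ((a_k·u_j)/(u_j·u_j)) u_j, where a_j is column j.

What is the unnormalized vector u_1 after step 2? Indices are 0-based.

Step 1: u_0 = a_0 = (0, -2).
Step 2: u_1 = a_1 − (1)·u_0 = (-3, 0).

u_1 = (-3, 0)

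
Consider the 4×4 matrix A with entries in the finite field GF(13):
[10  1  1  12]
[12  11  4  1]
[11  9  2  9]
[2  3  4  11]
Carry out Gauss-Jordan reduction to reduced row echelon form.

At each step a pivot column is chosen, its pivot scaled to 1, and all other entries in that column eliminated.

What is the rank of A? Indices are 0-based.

rank = 4

step 1: normalize row 0 (÷10) = (1, 4, 4, 9)
  row 1: subtract 12×row0 = (0, 2, 8, 10)
  row 2: subtract 11×row0 = (0, 4, 10, 1)
  row 3: subtract 2×row0 = (0, 8, 9, 6)
step 2: normalize row 1 (÷2) = (0, 1, 4, 5)
  row 0: subtract 4×row1 = (1, 0, 1, 2)
  row 2: subtract 4×row1 = (0, 0, 7, 7)
  row 3: subtract 8×row1 = (0, 0, 3, 5)
step 3: normalize row 2 (÷7) = (0, 0, 1, 1)
  row 0: subtract 1×row2 = (1, 0, 0, 1)
  row 1: subtract 4×row2 = (0, 1, 0, 1)
  row 3: subtract 3×row2 = (0, 0, 0, 2)
step 4: normalize row 3 (÷2) = (0, 0, 0, 1)
  row 0: subtract 1×row3 = (1, 0, 0, 0)
  row 1: subtract 1×row3 = (0, 1, 0, 0)
  row 2: subtract 1×row3 = (0, 0, 1, 0)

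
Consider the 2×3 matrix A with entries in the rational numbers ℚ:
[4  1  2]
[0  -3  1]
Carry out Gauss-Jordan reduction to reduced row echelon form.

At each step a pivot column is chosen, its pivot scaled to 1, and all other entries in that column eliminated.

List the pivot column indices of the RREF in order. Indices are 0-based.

pivot columns: 0, 1

step 1: normalize row 0 (÷4) = (1, 1/4, 1/2)
step 2: normalize row 1 (÷-3) = (0, 1, -1/3)
  row 0: subtract 1/4×row1 = (1, 0, 7/12)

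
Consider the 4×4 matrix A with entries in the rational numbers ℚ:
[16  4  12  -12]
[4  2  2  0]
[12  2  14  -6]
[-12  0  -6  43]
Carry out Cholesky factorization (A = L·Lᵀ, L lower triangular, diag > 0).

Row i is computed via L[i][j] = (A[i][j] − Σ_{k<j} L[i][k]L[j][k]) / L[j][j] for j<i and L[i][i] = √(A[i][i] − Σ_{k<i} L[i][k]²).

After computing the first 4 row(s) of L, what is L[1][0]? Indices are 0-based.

L[1][0] = 1

Step 1: L[0][0] = √(16) = 4.
  L[1][0] = (4) / L[0][0] = 1.
Step 2: L[1][1] = √(1) = 1.
  L[2][0] = (12) / L[0][0] = 3.
  L[2][1] = (-1) / L[1][1] = -1.
Step 3: L[2][2] = √(4) = 2.
  L[3][0] = (-12) / L[0][0] = -3.
  L[3][1] = (3) / L[1][1] = 3.
  L[3][2] = (6) / L[2][2] = 3.
Step 4: L[3][3] = √(16) = 4.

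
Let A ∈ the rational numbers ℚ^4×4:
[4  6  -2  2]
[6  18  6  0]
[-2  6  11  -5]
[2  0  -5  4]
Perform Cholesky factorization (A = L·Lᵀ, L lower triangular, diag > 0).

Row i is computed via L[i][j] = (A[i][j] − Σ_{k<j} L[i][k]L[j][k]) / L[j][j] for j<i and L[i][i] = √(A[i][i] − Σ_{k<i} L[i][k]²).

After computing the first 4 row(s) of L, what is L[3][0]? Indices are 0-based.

Step 1: L[0][0] = √(4) = 2.
  L[1][0] = (6) / L[0][0] = 3.
Step 2: L[1][1] = √(9) = 3.
  L[2][0] = (-2) / L[0][0] = -1.
  L[2][1] = (9) / L[1][1] = 3.
Step 3: L[2][2] = √(1) = 1.
  L[3][0] = (2) / L[0][0] = 1.
  L[3][1] = (-3) / L[1][1] = -1.
  L[3][2] = (-1) / L[2][2] = -1.
Step 4: L[3][3] = √(1) = 1.

L[3][0] = 1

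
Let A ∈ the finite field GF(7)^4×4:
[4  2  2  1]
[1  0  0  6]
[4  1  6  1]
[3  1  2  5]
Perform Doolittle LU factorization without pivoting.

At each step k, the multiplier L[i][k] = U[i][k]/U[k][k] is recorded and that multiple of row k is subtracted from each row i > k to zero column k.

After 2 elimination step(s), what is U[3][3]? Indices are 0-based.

Step 1: pivot at (0,0) is 4.
  row1 ← row1 − (2)·row0  ⇒  L[1][0]=2, U row1=(0, 3, 3, 4)
  row2 ← row2 − (1)·row0  ⇒  L[2][0]=1, U row2=(0, 6, 4, 0)
  row3 ← row3 − (6)·row0  ⇒  L[3][0]=6, U row3=(0, 3, 4, 6)
Step 2: pivot at (1,1) is 3.
  row2 ← row2 − (2)·row1  ⇒  L[2][1]=2, U row2=(0, 0, 5, 6)
  row3 ← row3 − (1)·row1  ⇒  L[3][1]=1, U row3=(0, 0, 1, 2)

U[3][3] = 2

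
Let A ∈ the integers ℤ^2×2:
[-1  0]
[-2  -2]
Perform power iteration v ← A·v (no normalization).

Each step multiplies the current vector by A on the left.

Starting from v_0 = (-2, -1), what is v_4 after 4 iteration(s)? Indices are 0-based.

v_0 = (-2, -1).
v_1 = A·v_0 = (2, 6).
v_2 = A·v_1 = (-2, -16).
v_3 = A·v_2 = (2, 36).
v_4 = A·v_3 = (-2, -76).

v_4 = (-2, -76)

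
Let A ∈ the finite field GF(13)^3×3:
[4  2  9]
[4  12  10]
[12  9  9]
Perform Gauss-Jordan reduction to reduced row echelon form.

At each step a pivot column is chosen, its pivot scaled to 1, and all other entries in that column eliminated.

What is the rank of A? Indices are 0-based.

pivot(0,0)=4: scale R0 → (1, 7, 12)
  clear (1,0): R1 −= (4)R0 → (0, 10, 1)
  clear (2,0): R2 −= (12)R0 → (0, 3, 8)
pivot(1,1)=10: scale R1 → (0, 1, 4)
  clear (0,1): R0 −= (7)R1 → (1, 0, 10)
  clear (2,1): R2 −= (3)R1 → (0, 0, 9)
pivot(2,2)=9: scale R2 → (0, 0, 1)
  clear (0,2): R0 −= (10)R2 → (1, 0, 0)
  clear (1,2): R1 −= (4)R2 → (0, 1, 0)

rank = 3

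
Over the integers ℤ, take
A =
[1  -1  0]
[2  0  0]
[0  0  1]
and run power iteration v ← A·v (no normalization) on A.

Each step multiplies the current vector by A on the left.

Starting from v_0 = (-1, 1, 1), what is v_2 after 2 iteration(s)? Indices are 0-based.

v_2 = (0, -4, 1)

v_0 = (-1, 1, 1).
v_1 = A·v_0 = (-2, -2, 1).
v_2 = A·v_1 = (0, -4, 1).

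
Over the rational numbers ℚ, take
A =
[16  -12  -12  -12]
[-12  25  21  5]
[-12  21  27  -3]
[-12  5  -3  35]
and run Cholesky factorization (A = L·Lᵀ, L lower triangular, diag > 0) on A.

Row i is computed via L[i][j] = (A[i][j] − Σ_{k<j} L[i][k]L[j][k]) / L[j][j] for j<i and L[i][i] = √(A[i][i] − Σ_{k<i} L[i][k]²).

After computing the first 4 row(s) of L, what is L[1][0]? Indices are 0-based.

Step 1: L[0][0] = √(16) = 4.
  L[1][0] = (-12) / L[0][0] = -3.
Step 2: L[1][1] = √(16) = 4.
  L[2][0] = (-12) / L[0][0] = -3.
  L[2][1] = (12) / L[1][1] = 3.
Step 3: L[2][2] = √(9) = 3.
  L[3][0] = (-12) / L[0][0] = -3.
  L[3][1] = (-4) / L[1][1] = -1.
  L[3][2] = (-9) / L[2][2] = -3.
Step 4: L[3][3] = √(16) = 4.

L[1][0] = -3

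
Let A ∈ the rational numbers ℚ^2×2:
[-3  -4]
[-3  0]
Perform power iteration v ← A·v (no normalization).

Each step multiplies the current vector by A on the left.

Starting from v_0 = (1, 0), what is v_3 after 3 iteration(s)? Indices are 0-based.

v_3 = (-99, -63)

v_0 = (1, 0).
v_1 = A·v_0 = (-3, -3).
v_2 = A·v_1 = (21, 9).
v_3 = A·v_2 = (-99, -63).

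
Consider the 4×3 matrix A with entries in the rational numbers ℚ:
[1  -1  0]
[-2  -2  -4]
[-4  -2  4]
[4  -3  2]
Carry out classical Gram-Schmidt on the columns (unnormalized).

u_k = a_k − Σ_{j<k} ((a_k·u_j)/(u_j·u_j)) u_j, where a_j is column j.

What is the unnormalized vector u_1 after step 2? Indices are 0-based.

u_1 = (-36/37, -76/37, -78/37, -107/37)

Step 1: u_0 = a_0 = (1, -2, -4, 4).
Step 2: u_1 = a_1 − (-1/37)·u_0 = (-36/37, -76/37, -78/37, -107/37).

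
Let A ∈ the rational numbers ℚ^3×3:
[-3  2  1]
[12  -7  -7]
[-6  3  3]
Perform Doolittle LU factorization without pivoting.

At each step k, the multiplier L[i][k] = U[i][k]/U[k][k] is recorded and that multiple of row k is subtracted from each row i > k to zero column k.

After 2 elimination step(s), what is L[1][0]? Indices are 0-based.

L[1][0] = -4

[col 0] pivot -3
  R1 -= -4*R0 → (0, 1, -3)  (L[1][0] := -4)
  R2 -= 2*R0 → (0, -1, 1)  (L[2][0] := 2)
[col 1] pivot 1
  R2 -= -1*R1 → (0, 0, -2)  (L[2][1] := -1)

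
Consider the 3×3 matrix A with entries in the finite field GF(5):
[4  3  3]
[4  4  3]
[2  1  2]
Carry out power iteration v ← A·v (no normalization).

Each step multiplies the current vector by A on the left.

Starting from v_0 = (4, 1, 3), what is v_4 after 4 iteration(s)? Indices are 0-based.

v_4 = (2, 0, 0)

v_0 = (4, 1, 3).
v_1 = A·v_0 = (3, 4, 0).
v_2 = A·v_1 = (4, 3, 0).
v_3 = A·v_2 = (0, 3, 1).
v_4 = A·v_3 = (2, 0, 0).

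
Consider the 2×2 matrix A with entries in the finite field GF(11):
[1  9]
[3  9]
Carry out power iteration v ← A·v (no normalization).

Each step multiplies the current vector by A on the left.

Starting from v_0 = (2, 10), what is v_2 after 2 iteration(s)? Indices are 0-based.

v_0 = (2, 10).
v_1 = A·v_0 = (4, 8).
v_2 = A·v_1 = (10, 7).

v_2 = (10, 7)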